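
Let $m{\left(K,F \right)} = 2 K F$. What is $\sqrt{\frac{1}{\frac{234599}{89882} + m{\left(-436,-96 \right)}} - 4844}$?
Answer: $\frac{i \sqrt{274253454022544330813110}}{7524436583} \approx 69.599 i$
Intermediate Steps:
$m{\left(K,F \right)} = 2 F K$
$\sqrt{\frac{1}{\frac{234599}{89882} + m{\left(-436,-96 \right)}} - 4844} = \sqrt{\frac{1}{\frac{234599}{89882} + 2 \left(-96\right) \left(-436\right)} - 4844} = \sqrt{\frac{1}{234599 \cdot \frac{1}{89882} + 83712} - 4844} = \sqrt{\frac{1}{\frac{234599}{89882} + 83712} - 4844} = \sqrt{\frac{1}{\frac{7524436583}{89882}} - 4844} = \sqrt{\frac{89882}{7524436583} - 4844} = \sqrt{- \frac{36448370718170}{7524436583}} = \frac{i \sqrt{274253454022544330813110}}{7524436583}$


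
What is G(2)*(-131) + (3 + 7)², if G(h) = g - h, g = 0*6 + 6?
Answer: -424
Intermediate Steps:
g = 6 (g = 0 + 6 = 6)
G(h) = 6 - h
G(2)*(-131) + (3 + 7)² = (6 - 1*2)*(-131) + (3 + 7)² = (6 - 2)*(-131) + 10² = 4*(-131) + 100 = -524 + 100 = -424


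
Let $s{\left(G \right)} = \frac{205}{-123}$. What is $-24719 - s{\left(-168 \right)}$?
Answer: $- \frac{74152}{3} \approx -24717.0$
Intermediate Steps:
$s{\left(G \right)} = - \frac{5}{3}$ ($s{\left(G \right)} = 205 \left(- \frac{1}{123}\right) = - \frac{5}{3}$)
$-24719 - s{\left(-168 \right)} = -24719 - - \frac{5}{3} = -24719 + \frac{5}{3} = - \frac{74152}{3}$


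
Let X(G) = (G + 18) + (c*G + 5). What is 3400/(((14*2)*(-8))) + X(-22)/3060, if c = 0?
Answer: -162559/10710 ≈ -15.178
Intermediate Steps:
X(G) = 23 + G (X(G) = (G + 18) + (0*G + 5) = (18 + G) + (0 + 5) = (18 + G) + 5 = 23 + G)
3400/(((14*2)*(-8))) + X(-22)/3060 = 3400/(((14*2)*(-8))) + (23 - 22)/3060 = 3400/((28*(-8))) + 1*(1/3060) = 3400/(-224) + 1/3060 = 3400*(-1/224) + 1/3060 = -425/28 + 1/3060 = -162559/10710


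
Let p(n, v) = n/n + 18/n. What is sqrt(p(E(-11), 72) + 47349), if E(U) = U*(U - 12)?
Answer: 4*sqrt(189426919)/253 ≈ 217.60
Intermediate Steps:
E(U) = U*(-12 + U)
p(n, v) = 1 + 18/n
sqrt(p(E(-11), 72) + 47349) = sqrt((18 - 11*(-12 - 11))/((-11*(-12 - 11))) + 47349) = sqrt((18 - 11*(-23))/((-11*(-23))) + 47349) = sqrt((18 + 253)/253 + 47349) = sqrt((1/253)*271 + 47349) = sqrt(271/253 + 47349) = sqrt(11979568/253) = 4*sqrt(189426919)/253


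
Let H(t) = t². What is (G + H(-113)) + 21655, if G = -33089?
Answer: 1335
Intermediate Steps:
(G + H(-113)) + 21655 = (-33089 + (-113)²) + 21655 = (-33089 + 12769) + 21655 = -20320 + 21655 = 1335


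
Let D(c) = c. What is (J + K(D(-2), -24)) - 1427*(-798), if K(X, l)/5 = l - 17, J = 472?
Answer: 1139013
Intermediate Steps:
K(X, l) = -85 + 5*l (K(X, l) = 5*(l - 17) = 5*(-17 + l) = -85 + 5*l)
(J + K(D(-2), -24)) - 1427*(-798) = (472 + (-85 + 5*(-24))) - 1427*(-798) = (472 + (-85 - 120)) + 1138746 = (472 - 205) + 1138746 = 267 + 1138746 = 1139013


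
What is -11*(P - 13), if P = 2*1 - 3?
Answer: 154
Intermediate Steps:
P = -1 (P = 2 - 3 = -1)
-11*(P - 13) = -11*(-1 - 13) = -11*(-14) = 154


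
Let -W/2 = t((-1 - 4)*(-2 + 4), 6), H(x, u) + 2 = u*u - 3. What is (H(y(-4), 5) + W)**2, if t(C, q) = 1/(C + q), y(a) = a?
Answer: 1681/4 ≈ 420.25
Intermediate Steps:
H(x, u) = -5 + u**2 (H(x, u) = -2 + (u*u - 3) = -2 + (u**2 - 3) = -2 + (-3 + u**2) = -5 + u**2)
W = 1/2 (W = -2/((-1 - 4)*(-2 + 4) + 6) = -2/(-5*2 + 6) = -2/(-10 + 6) = -2/(-4) = -2*(-1/4) = 1/2 ≈ 0.50000)
(H(y(-4), 5) + W)**2 = ((-5 + 5**2) + 1/2)**2 = ((-5 + 25) + 1/2)**2 = (20 + 1/2)**2 = (41/2)**2 = 1681/4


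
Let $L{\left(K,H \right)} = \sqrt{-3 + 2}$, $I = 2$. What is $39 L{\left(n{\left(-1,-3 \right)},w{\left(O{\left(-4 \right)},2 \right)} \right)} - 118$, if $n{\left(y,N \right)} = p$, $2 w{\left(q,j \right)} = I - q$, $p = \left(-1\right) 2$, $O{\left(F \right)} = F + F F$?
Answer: $-118 + 39 i \approx -118.0 + 39.0 i$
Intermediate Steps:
$O{\left(F \right)} = F + F^{2}$
$p = -2$
$w{\left(q,j \right)} = 1 - \frac{q}{2}$ ($w{\left(q,j \right)} = \frac{2 - q}{2} = 1 - \frac{q}{2}$)
$n{\left(y,N \right)} = -2$
$L{\left(K,H \right)} = i$ ($L{\left(K,H \right)} = \sqrt{-1} = i$)
$39 L{\left(n{\left(-1,-3 \right)},w{\left(O{\left(-4 \right)},2 \right)} \right)} - 118 = 39 i - 118 = -118 + 39 i$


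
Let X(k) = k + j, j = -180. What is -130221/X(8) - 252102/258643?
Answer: 33637388559/44486596 ≈ 756.12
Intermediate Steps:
X(k) = -180 + k (X(k) = k - 180 = -180 + k)
-130221/X(8) - 252102/258643 = -130221/(-180 + 8) - 252102/258643 = -130221/(-172) - 252102*1/258643 = -130221*(-1/172) - 252102/258643 = 130221/172 - 252102/258643 = 33637388559/44486596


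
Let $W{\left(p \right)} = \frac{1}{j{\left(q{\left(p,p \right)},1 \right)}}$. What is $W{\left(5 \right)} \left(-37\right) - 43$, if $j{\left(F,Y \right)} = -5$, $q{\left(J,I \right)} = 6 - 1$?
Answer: $- \frac{178}{5} \approx -35.6$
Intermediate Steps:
$q{\left(J,I \right)} = 5$
$W{\left(p \right)} = - \frac{1}{5}$ ($W{\left(p \right)} = \frac{1}{-5} = - \frac{1}{5}$)
$W{\left(5 \right)} \left(-37\right) - 43 = \left(- \frac{1}{5}\right) \left(-37\right) - 43 = \frac{37}{5} - 43 = - \frac{178}{5}$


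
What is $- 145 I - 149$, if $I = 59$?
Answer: $-8704$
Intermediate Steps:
$- 145 I - 149 = \left(-145\right) 59 - 149 = -8555 - 149 = -8704$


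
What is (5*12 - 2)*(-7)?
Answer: -406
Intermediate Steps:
(5*12 - 2)*(-7) = (60 - 2)*(-7) = 58*(-7) = -406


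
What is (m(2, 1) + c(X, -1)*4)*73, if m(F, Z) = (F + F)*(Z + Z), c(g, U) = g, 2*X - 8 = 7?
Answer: 2774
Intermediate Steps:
X = 15/2 (X = 4 + (1/2)*7 = 4 + 7/2 = 15/2 ≈ 7.5000)
m(F, Z) = 4*F*Z (m(F, Z) = (2*F)*(2*Z) = 4*F*Z)
(m(2, 1) + c(X, -1)*4)*73 = (4*2*1 + (15/2)*4)*73 = (8 + 30)*73 = 38*73 = 2774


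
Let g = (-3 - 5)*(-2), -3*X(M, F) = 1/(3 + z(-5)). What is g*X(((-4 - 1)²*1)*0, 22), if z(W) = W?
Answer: 8/3 ≈ 2.6667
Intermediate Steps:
X(M, F) = ⅙ (X(M, F) = -1/(3*(3 - 5)) = -⅓/(-2) = -⅓*(-½) = ⅙)
g = 16 (g = -8*(-2) = 16)
g*X(((-4 - 1)²*1)*0, 22) = 16*(⅙) = 8/3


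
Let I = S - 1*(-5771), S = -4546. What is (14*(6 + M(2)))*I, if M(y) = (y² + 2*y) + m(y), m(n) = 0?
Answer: 240100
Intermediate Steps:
M(y) = y² + 2*y (M(y) = (y² + 2*y) + 0 = y² + 2*y)
I = 1225 (I = -4546 - 1*(-5771) = -4546 + 5771 = 1225)
(14*(6 + M(2)))*I = (14*(6 + 2*(2 + 2)))*1225 = (14*(6 + 2*4))*1225 = (14*(6 + 8))*1225 = (14*14)*1225 = 196*1225 = 240100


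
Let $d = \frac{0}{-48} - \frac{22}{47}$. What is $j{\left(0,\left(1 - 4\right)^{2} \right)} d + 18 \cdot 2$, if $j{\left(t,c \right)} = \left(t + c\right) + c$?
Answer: $\frac{1296}{47} \approx 27.574$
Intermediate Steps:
$d = - \frac{22}{47}$ ($d = 0 \left(- \frac{1}{48}\right) - \frac{22}{47} = 0 - \frac{22}{47} = - \frac{22}{47} \approx -0.46809$)
$j{\left(t,c \right)} = t + 2 c$ ($j{\left(t,c \right)} = \left(c + t\right) + c = t + 2 c$)
$j{\left(0,\left(1 - 4\right)^{2} \right)} d + 18 \cdot 2 = \left(0 + 2 \left(1 - 4\right)^{2}\right) \left(- \frac{22}{47}\right) + 18 \cdot 2 = \left(0 + 2 \left(-3\right)^{2}\right) \left(- \frac{22}{47}\right) + 36 = \left(0 + 2 \cdot 9\right) \left(- \frac{22}{47}\right) + 36 = \left(0 + 18\right) \left(- \frac{22}{47}\right) + 36 = 18 \left(- \frac{22}{47}\right) + 36 = - \frac{396}{47} + 36 = \frac{1296}{47}$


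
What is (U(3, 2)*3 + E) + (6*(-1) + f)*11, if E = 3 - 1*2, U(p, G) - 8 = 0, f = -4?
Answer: -85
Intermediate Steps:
U(p, G) = 8 (U(p, G) = 8 + 0 = 8)
E = 1 (E = 3 - 2 = 1)
(U(3, 2)*3 + E) + (6*(-1) + f)*11 = (8*3 + 1) + (6*(-1) - 4)*11 = (24 + 1) + (-6 - 4)*11 = 25 - 10*11 = 25 - 110 = -85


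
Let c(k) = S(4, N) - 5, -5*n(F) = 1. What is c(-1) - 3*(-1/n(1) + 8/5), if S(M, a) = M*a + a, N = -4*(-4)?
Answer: 276/5 ≈ 55.200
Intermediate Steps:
n(F) = -⅕ (n(F) = -⅕*1 = -⅕)
N = 16
S(M, a) = a + M*a
c(k) = 75 (c(k) = 16*(1 + 4) - 5 = 16*5 - 5 = 80 - 5 = 75)
c(-1) - 3*(-1/n(1) + 8/5) = 75 - 3*(-1/(-⅕) + 8/5) = 75 - 3*(-1*(-5) + 8*(⅕)) = 75 - 3*(5 + 8/5) = 75 - 3*33/5 = 75 - 99/5 = 276/5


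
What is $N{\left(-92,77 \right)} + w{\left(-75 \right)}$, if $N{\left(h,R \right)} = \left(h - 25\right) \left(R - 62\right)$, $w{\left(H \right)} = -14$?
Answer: $-1769$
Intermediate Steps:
$N{\left(h,R \right)} = \left(-62 + R\right) \left(-25 + h\right)$ ($N{\left(h,R \right)} = \left(-25 + h\right) \left(-62 + R\right) = \left(-62 + R\right) \left(-25 + h\right)$)
$N{\left(-92,77 \right)} + w{\left(-75 \right)} = \left(1550 - -5704 - 1925 + 77 \left(-92\right)\right) - 14 = \left(1550 + 5704 - 1925 - 7084\right) - 14 = -1755 - 14 = -1769$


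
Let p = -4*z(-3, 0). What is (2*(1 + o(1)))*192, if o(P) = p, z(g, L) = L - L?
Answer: 384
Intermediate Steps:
z(g, L) = 0
p = 0 (p = -4*0 = 0)
o(P) = 0
(2*(1 + o(1)))*192 = (2*(1 + 0))*192 = (2*1)*192 = 2*192 = 384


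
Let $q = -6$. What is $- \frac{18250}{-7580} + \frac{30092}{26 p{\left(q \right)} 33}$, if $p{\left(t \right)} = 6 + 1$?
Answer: $\frac{16885343}{2276274} \approx 7.418$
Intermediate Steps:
$p{\left(t \right)} = 7$
$- \frac{18250}{-7580} + \frac{30092}{26 p{\left(q \right)} 33} = - \frac{18250}{-7580} + \frac{30092}{26 \cdot 7 \cdot 33} = \left(-18250\right) \left(- \frac{1}{7580}\right) + \frac{30092}{182 \cdot 33} = \frac{1825}{758} + \frac{30092}{6006} = \frac{1825}{758} + 30092 \cdot \frac{1}{6006} = \frac{1825}{758} + \frac{15046}{3003} = \frac{16885343}{2276274}$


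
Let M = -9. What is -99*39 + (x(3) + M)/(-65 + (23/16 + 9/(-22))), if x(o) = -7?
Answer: -43468183/11259 ≈ -3860.8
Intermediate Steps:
-99*39 + (x(3) + M)/(-65 + (23/16 + 9/(-22))) = -99*39 + (-7 - 9)/(-65 + (23/16 + 9/(-22))) = -3861 - 16/(-65 + (23*(1/16) + 9*(-1/22))) = -3861 - 16/(-65 + (23/16 - 9/22)) = -3861 - 16/(-65 + 181/176) = -3861 - 16/(-11259/176) = -3861 - 16*(-176/11259) = -3861 + 2816/11259 = -43468183/11259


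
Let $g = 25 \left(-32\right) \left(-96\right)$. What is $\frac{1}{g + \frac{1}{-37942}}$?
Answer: $\frac{37942}{2913945599} \approx 1.3021 \cdot 10^{-5}$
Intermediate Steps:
$g = 76800$ ($g = \left(-800\right) \left(-96\right) = 76800$)
$\frac{1}{g + \frac{1}{-37942}} = \frac{1}{76800 + \frac{1}{-37942}} = \frac{1}{76800 - \frac{1}{37942}} = \frac{1}{\frac{2913945599}{37942}} = \frac{37942}{2913945599}$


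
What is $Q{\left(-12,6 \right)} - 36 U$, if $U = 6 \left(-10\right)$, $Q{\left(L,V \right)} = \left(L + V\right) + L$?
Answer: $2142$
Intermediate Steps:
$Q{\left(L,V \right)} = V + 2 L$
$U = -60$
$Q{\left(-12,6 \right)} - 36 U = \left(6 + 2 \left(-12\right)\right) - -2160 = \left(6 - 24\right) + 2160 = -18 + 2160 = 2142$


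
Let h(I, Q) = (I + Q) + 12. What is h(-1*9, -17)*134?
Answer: -1876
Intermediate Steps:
h(I, Q) = 12 + I + Q
h(-1*9, -17)*134 = (12 - 1*9 - 17)*134 = (12 - 9 - 17)*134 = -14*134 = -1876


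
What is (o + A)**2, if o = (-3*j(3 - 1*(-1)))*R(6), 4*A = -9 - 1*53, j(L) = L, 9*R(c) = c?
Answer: 2209/4 ≈ 552.25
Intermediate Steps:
R(c) = c/9
A = -31/2 (A = (-9 - 1*53)/4 = (-9 - 53)/4 = (1/4)*(-62) = -31/2 ≈ -15.500)
o = -8 (o = (-3*(3 - 1*(-1)))*((1/9)*6) = -3*(3 + 1)*(2/3) = -3*4*(2/3) = -12*2/3 = -8)
(o + A)**2 = (-8 - 31/2)**2 = (-47/2)**2 = 2209/4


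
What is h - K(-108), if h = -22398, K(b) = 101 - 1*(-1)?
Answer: -22500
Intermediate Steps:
K(b) = 102 (K(b) = 101 + 1 = 102)
h - K(-108) = -22398 - 1*102 = -22398 - 102 = -22500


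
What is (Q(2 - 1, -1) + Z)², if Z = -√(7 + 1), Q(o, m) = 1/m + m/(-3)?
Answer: 76/9 + 8*√2/3 ≈ 12.216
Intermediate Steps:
Q(o, m) = 1/m - m/3 (Q(o, m) = 1/m + m*(-⅓) = 1/m - m/3)
Z = -2*√2 (Z = -√8 = -2*√2 ≈ -2.8284)
(Q(2 - 1, -1) + Z)² = ((1/(-1) - ⅓*(-1)) - 2*√2)² = ((-1 + ⅓) - 2*√2)² = (-⅔ - 2*√2)²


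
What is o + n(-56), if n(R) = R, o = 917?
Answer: 861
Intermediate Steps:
o + n(-56) = 917 - 56 = 861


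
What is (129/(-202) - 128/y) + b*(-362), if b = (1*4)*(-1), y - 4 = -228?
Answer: 2047377/1414 ≈ 1447.9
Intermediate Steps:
y = -224 (y = 4 - 228 = -224)
b = -4 (b = 4*(-1) = -4)
(129/(-202) - 128/y) + b*(-362) = (129/(-202) - 128/(-224)) - 4*(-362) = (129*(-1/202) - 128*(-1/224)) + 1448 = (-129/202 + 4/7) + 1448 = -95/1414 + 1448 = 2047377/1414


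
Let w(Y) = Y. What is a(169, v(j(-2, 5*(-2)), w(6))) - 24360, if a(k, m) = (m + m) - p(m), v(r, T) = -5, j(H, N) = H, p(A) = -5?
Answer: -24365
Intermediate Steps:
a(k, m) = 5 + 2*m (a(k, m) = (m + m) - 1*(-5) = 2*m + 5 = 5 + 2*m)
a(169, v(j(-2, 5*(-2)), w(6))) - 24360 = (5 + 2*(-5)) - 24360 = (5 - 10) - 24360 = -5 - 24360 = -24365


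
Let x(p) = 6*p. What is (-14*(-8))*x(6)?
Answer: 4032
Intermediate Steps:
(-14*(-8))*x(6) = (-14*(-8))*(6*6) = 112*36 = 4032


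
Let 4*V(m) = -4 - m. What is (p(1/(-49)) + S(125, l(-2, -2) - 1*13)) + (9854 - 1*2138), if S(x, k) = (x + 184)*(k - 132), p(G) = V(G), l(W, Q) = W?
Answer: -7390767/196 ≈ -37708.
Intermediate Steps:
V(m) = -1 - m/4 (V(m) = (-4 - m)/4 = -1 - m/4)
p(G) = -1 - G/4
S(x, k) = (-132 + k)*(184 + x) (S(x, k) = (184 + x)*(-132 + k) = (-132 + k)*(184 + x))
(p(1/(-49)) + S(125, l(-2, -2) - 1*13)) + (9854 - 1*2138) = ((-1 - ¼/(-49)) + (-24288 - 132*125 + 184*(-2 - 1*13) + (-2 - 1*13)*125)) + (9854 - 1*2138) = ((-1 - ¼*(-1/49)) + (-24288 - 16500 + 184*(-2 - 13) + (-2 - 13)*125)) + (9854 - 2138) = ((-1 + 1/196) + (-24288 - 16500 + 184*(-15) - 15*125)) + 7716 = (-195/196 + (-24288 - 16500 - 2760 - 1875)) + 7716 = (-195/196 - 45423) + 7716 = -8903103/196 + 7716 = -7390767/196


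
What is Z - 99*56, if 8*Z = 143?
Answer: -44209/8 ≈ -5526.1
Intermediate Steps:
Z = 143/8 (Z = (⅛)*143 = 143/8 ≈ 17.875)
Z - 99*56 = 143/8 - 99*56 = 143/8 - 5544 = -44209/8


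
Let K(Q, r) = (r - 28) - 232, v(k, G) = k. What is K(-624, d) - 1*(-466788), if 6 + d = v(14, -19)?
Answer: 466536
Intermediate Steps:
d = 8 (d = -6 + 14 = 8)
K(Q, r) = -260 + r (K(Q, r) = (-28 + r) - 232 = -260 + r)
K(-624, d) - 1*(-466788) = (-260 + 8) - 1*(-466788) = -252 + 466788 = 466536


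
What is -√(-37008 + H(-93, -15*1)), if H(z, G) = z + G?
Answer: -6*I*√1031 ≈ -192.66*I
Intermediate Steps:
H(z, G) = G + z
-√(-37008 + H(-93, -15*1)) = -√(-37008 + (-15*1 - 93)) = -√(-37008 + (-15 - 93)) = -√(-37008 - 108) = -√(-37116) = -6*I*√1031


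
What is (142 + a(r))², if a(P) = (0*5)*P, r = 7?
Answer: 20164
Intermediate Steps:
a(P) = 0 (a(P) = 0*P = 0)
(142 + a(r))² = (142 + 0)² = 142² = 20164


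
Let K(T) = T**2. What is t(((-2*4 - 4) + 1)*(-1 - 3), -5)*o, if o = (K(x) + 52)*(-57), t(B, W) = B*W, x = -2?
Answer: 702240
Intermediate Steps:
o = -3192 (o = ((-2)**2 + 52)*(-57) = (4 + 52)*(-57) = 56*(-57) = -3192)
t(((-2*4 - 4) + 1)*(-1 - 3), -5)*o = ((((-2*4 - 4) + 1)*(-1 - 3))*(-5))*(-3192) = ((((-8 - 4) + 1)*(-4))*(-5))*(-3192) = (((-12 + 1)*(-4))*(-5))*(-3192) = (-11*(-4)*(-5))*(-3192) = (44*(-5))*(-3192) = -220*(-3192) = 702240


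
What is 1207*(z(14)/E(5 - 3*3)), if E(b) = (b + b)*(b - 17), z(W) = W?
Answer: 1207/12 ≈ 100.58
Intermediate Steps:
E(b) = 2*b*(-17 + b) (E(b) = (2*b)*(-17 + b) = 2*b*(-17 + b))
1207*(z(14)/E(5 - 3*3)) = 1207*(14/((2*(5 - 3*3)*(-17 + (5 - 3*3))))) = 1207*(14/((2*(5 - 9)*(-17 + (5 - 9))))) = 1207*(14/((2*(-4)*(-17 - 4)))) = 1207*(14/((2*(-4)*(-21)))) = 1207*(14/168) = 1207*(14*(1/168)) = 1207*(1/12) = 1207/12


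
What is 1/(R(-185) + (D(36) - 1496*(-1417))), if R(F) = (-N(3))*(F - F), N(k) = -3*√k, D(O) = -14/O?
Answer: 18/38156969 ≈ 4.7174e-7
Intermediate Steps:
N(k) = -3*√k
R(F) = 0 (R(F) = (-(-3)*√3)*(F - F) = (3*√3)*0 = 0)
1/(R(-185) + (D(36) - 1496*(-1417))) = 1/(0 + (-14/36 - 1496*(-1417))) = 1/(0 + (-14*1/36 + 2119832)) = 1/(0 + (-7/18 + 2119832)) = 1/(0 + 38156969/18) = 1/(38156969/18) = 18/38156969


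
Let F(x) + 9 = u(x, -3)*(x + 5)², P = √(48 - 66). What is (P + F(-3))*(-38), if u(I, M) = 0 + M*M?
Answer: -1026 - 114*I*√2 ≈ -1026.0 - 161.22*I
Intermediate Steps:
P = 3*I*√2 (P = √(-18) = 3*I*√2 ≈ 4.2426*I)
u(I, M) = M² (u(I, M) = 0 + M² = M²)
F(x) = -9 + 9*(5 + x)² (F(x) = -9 + (-3)²*(x + 5)² = -9 + 9*(5 + x)²)
(P + F(-3))*(-38) = (3*I*√2 + (-9 + 9*(5 - 3)²))*(-38) = (3*I*√2 + (-9 + 9*2²))*(-38) = (3*I*√2 + (-9 + 9*4))*(-38) = (3*I*√2 + (-9 + 36))*(-38) = (3*I*√2 + 27)*(-38) = (27 + 3*I*√2)*(-38) = -1026 - 114*I*√2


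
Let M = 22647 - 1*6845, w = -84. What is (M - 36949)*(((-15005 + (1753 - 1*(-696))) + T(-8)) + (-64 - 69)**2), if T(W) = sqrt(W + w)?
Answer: -108547551 - 42294*I*sqrt(23) ≈ -1.0855e+8 - 2.0284e+5*I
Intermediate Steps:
M = 15802 (M = 22647 - 6845 = 15802)
T(W) = sqrt(-84 + W) (T(W) = sqrt(W - 84) = sqrt(-84 + W))
(M - 36949)*(((-15005 + (1753 - 1*(-696))) + T(-8)) + (-64 - 69)**2) = (15802 - 36949)*(((-15005 + (1753 - 1*(-696))) + sqrt(-84 - 8)) + (-64 - 69)**2) = -21147*(((-15005 + (1753 + 696)) + sqrt(-92)) + (-133)**2) = -21147*(((-15005 + 2449) + 2*I*sqrt(23)) + 17689) = -21147*((-12556 + 2*I*sqrt(23)) + 17689) = -21147*(5133 + 2*I*sqrt(23)) = -108547551 - 42294*I*sqrt(23)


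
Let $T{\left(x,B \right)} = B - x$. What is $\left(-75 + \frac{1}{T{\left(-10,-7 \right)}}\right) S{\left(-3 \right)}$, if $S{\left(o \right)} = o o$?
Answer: $-672$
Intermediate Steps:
$S{\left(o \right)} = o^{2}$
$\left(-75 + \frac{1}{T{\left(-10,-7 \right)}}\right) S{\left(-3 \right)} = \left(-75 + \frac{1}{-7 - -10}\right) \left(-3\right)^{2} = \left(-75 + \frac{1}{-7 + 10}\right) 9 = \left(-75 + \frac{1}{3}\right) 9 = \left(- \frac{224}{3}\right) 9 = -672$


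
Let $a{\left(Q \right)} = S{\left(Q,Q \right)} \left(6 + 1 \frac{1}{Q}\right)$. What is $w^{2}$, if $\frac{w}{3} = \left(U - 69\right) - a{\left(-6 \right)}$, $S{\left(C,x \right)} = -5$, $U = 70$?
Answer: $\frac{32761}{4} \approx 8190.3$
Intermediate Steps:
$a{\left(Q \right)} = -30 - \frac{5}{Q}$ ($a{\left(Q \right)} = - 5 \left(6 + 1 \frac{1}{Q}\right) = - 5 \left(6 + \frac{1}{Q}\right) = -30 - \frac{5}{Q}$)
$w = \frac{181}{2}$ ($w = 3 \left(\left(70 - 69\right) - \left(-30 - \frac{5}{-6}\right)\right) = 3 \left(1 - \left(-30 - - \frac{5}{6}\right)\right) = 3 \left(1 - \left(-30 + \frac{5}{6}\right)\right) = 3 \left(1 - - \frac{175}{6}\right) = 3 \left(1 + \frac{175}{6}\right) = 3 \cdot \frac{181}{6} = \frac{181}{2} \approx 90.5$)
$w^{2} = \left(\frac{181}{2}\right)^{2} = \frac{32761}{4}$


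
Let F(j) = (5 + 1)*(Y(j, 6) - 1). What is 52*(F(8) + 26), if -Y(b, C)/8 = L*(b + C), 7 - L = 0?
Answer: -243568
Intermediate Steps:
L = 7 (L = 7 - 1*0 = 7 + 0 = 7)
Y(b, C) = -56*C - 56*b (Y(b, C) = -56*(b + C) = -56*(C + b) = -8*(7*C + 7*b) = -56*C - 56*b)
F(j) = -2022 - 336*j (F(j) = (5 + 1)*((-56*6 - 56*j) - 1) = 6*((-336 - 56*j) - 1) = 6*(-337 - 56*j) = -2022 - 336*j)
52*(F(8) + 26) = 52*((-2022 - 336*8) + 26) = 52*((-2022 - 2688) + 26) = 52*(-4710 + 26) = 52*(-4684) = -243568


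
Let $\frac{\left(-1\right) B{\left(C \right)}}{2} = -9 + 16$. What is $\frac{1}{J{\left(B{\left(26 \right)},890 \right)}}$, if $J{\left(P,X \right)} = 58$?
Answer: $\frac{1}{58} \approx 0.017241$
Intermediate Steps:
$B{\left(C \right)} = -14$ ($B{\left(C \right)} = - 2 \left(-9 + 16\right) = \left(-2\right) 7 = -14$)
$\frac{1}{J{\left(B{\left(26 \right)},890 \right)}} = \frac{1}{58}$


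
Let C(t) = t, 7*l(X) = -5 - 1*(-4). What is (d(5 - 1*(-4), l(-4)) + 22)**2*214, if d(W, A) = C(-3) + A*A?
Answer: 185885536/2401 ≈ 77420.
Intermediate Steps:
l(X) = -1/7 (l(X) = (-5 - 1*(-4))/7 = (-5 + 4)/7 = (1/7)*(-1) = -1/7)
d(W, A) = -3 + A**2 (d(W, A) = -3 + A*A = -3 + A**2)
(d(5 - 1*(-4), l(-4)) + 22)**2*214 = ((-3 + (-1/7)**2) + 22)**2*214 = ((-3 + 1/49) + 22)**2*214 = (-146/49 + 22)**2*214 = (932/49)**2*214 = (868624/2401)*214 = 185885536/2401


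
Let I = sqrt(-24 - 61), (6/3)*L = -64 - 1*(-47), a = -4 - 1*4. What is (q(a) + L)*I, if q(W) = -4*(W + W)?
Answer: 111*I*sqrt(85)/2 ≈ 511.68*I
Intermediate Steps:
a = -8 (a = -4 - 4 = -8)
q(W) = -8*W
L = -17/2 (L = (-64 - 1*(-47))/2 = (-64 + 47)/2 = (1/2)*(-17) = -17/2 ≈ -8.5000)
I = I*sqrt(85) (I = sqrt(-85) = I*sqrt(85) ≈ 9.2195*I)
(q(a) + L)*I = (-8*(-8) - 17/2)*(I*sqrt(85)) = (64 - 17/2)*(I*sqrt(85)) = 111*(I*sqrt(85))/2 = 111*I*sqrt(85)/2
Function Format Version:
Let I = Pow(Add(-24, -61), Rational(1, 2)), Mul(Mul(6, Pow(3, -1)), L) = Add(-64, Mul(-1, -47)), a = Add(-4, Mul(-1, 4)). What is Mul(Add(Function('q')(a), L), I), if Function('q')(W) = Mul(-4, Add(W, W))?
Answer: Mul(Rational(111, 2), I, Pow(85, Rational(1, 2))) ≈ Mul(511.68, I)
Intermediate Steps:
a = -8 (a = Add(-4, -4) = -8)
Function('q')(W) = Mul(-8, W) (Function('q')(W) = Mul(-4, Mul(2, W)) = Mul(-8, W))
L = Rational(-17, 2) (L = Mul(Rational(1, 2), Add(-64, Mul(-1, -47))) = Mul(Rational(1, 2), Add(-64, 47)) = Mul(Rational(1, 2), -17) = Rational(-17, 2) ≈ -8.5000)
I = Mul(I, Pow(85, Rational(1, 2))) (I = Pow(-85, Rational(1, 2)) = Mul(I, Pow(85, Rational(1, 2))) ≈ Mul(9.2195, I))
Mul(Add(Function('q')(a), L), I) = Mul(Add(Mul(-8, -8), Rational(-17, 2)), Mul(I, Pow(85, Rational(1, 2)))) = Mul(Add(64, Rational(-17, 2)), Mul(I, Pow(85, Rational(1, 2)))) = Mul(Rational(111, 2), Mul(I, Pow(85, Rational(1, 2)))) = Mul(Rational(111, 2), I, Pow(85, Rational(1, 2)))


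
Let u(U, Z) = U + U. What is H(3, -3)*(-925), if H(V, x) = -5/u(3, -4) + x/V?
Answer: 10175/6 ≈ 1695.8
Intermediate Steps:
u(U, Z) = 2*U
H(V, x) = -5/6 + x/V (H(V, x) = -5/(2*3) + x/V = -5/6 + x/V)
H(3, -3)*(-925) = (-5/6 - 3/3)*(-925) = (-5/6 - 3*1/3)*(-925) = (-5/6 - 1)*(-925) = -11/6*(-925) = 10175/6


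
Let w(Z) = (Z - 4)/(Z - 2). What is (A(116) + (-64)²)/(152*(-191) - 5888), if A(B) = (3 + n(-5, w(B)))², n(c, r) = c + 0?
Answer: -205/1746 ≈ -0.11741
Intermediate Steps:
w(Z) = (-4 + Z)/(-2 + Z)
n(c, r) = c
A(B) = 4 (A(B) = (3 - 5)² = (-2)² = 4)
(A(116) + (-64)²)/(152*(-191) - 5888) = (4 + (-64)²)/(152*(-191) - 5888) = (4 + 4096)/(-29032 - 5888) = 4100/(-34920) = 4100*(-1/34920) = -205/1746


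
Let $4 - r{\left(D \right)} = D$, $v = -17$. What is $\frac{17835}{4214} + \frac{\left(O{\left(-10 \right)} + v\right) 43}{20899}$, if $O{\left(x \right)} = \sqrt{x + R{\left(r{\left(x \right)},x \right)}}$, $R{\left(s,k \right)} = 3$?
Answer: $\frac{369653231}{88068386} + \frac{43 i \sqrt{7}}{20899} \approx 4.1973 + 0.0054437 i$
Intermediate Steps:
$r{\left(D \right)} = 4 - D$
$O{\left(x \right)} = \sqrt{3 + x}$ ($O{\left(x \right)} = \sqrt{x + 3} = \sqrt{3 + x}$)
$\frac{17835}{4214} + \frac{\left(O{\left(-10 \right)} + v\right) 43}{20899} = \frac{17835}{4214} + \frac{\left(\sqrt{3 - 10} - 17\right) 43}{20899} = 17835 \cdot \frac{1}{4214} + \left(\sqrt{-7} - 17\right) 43 \cdot \frac{1}{20899} = \frac{17835}{4214} + \left(i \sqrt{7} - 17\right) 43 \cdot \frac{1}{20899} = \frac{17835}{4214} + \left(-17 + i \sqrt{7}\right) 43 \cdot \frac{1}{20899} = \frac{17835}{4214} + \left(-731 + 43 i \sqrt{7}\right) \frac{1}{20899} = \frac{17835}{4214} - \left(\frac{731}{20899} - \frac{43 i \sqrt{7}}{20899}\right) = \frac{369653231}{88068386} + \frac{43 i \sqrt{7}}{20899}$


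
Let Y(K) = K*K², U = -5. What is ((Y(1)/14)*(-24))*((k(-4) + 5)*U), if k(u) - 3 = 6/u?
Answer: 390/7 ≈ 55.714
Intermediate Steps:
Y(K) = K³
k(u) = 3 + 6/u
((Y(1)/14)*(-24))*((k(-4) + 5)*U) = ((1³/14)*(-24))*(((3 + 6/(-4)) + 5)*(-5)) = ((1*(1/14))*(-24))*(((3 + 6*(-¼)) + 5)*(-5)) = ((1/14)*(-24))*(((3 - 3/2) + 5)*(-5)) = -12*(3/2 + 5)*(-5)/7 = -78*(-5)/7 = -12/7*(-65/2) = 390/7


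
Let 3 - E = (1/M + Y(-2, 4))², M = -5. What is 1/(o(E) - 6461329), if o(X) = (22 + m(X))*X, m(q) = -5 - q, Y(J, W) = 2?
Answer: -625/4038333211 ≈ -1.5477e-7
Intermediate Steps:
E = -6/25 (E = 3 - (1/(-5) + 2)² = 3 - (-⅕ + 2)² = 3 - (9/5)² = 3 - 1*81/25 = 3 - 81/25 = -6/25 ≈ -0.24000)
o(X) = X*(17 - X) (o(X) = (22 + (-5 - X))*X = (17 - X)*X = X*(17 - X))
1/(o(E) - 6461329) = 1/(-6*(17 - 1*(-6/25))/25 - 6461329) = 1/(-6*(17 + 6/25)/25 - 6461329) = 1/(-6/25*431/25 - 6461329) = 1/(-2586/625 - 6461329) = 1/(-4038333211/625) = -625/4038333211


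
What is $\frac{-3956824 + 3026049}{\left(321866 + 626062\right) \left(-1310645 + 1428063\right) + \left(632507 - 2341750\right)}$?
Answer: $- \frac{930775}{111302100661} \approx -8.3626 \cdot 10^{-6}$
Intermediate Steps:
$\frac{-3956824 + 3026049}{\left(321866 + 626062\right) \left(-1310645 + 1428063\right) + \left(632507 - 2341750\right)} = - \frac{930775}{947928 \cdot 117418 + \left(632507 - 2341750\right)} = - \frac{930775}{111303809904 - 1709243} = - \frac{930775}{111302100661}$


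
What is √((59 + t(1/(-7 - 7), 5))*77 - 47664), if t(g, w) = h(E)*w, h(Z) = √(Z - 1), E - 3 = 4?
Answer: √(-43121 + 385*√6) ≈ 205.37*I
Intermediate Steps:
E = 7 (E = 3 + 4 = 7)
h(Z) = √(-1 + Z)
t(g, w) = w*√6 (t(g, w) = √(-1 + 7)*w = √6*w = w*√6)
√((59 + t(1/(-7 - 7), 5))*77 - 47664) = √((59 + 5*√6)*77 - 47664) = √((4543 + 385*√6) - 47664) = √(-43121 + 385*√6)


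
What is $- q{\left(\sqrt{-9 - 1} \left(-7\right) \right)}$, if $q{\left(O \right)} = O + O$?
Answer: $14 i \sqrt{10} \approx 44.272 i$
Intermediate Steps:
$q{\left(O \right)} = 2 O$
$- q{\left(\sqrt{-9 - 1} \left(-7\right) \right)} = - 2 \sqrt{-9 - 1} \left(-7\right) = - 2 \sqrt{-10} \left(-7\right) = - 2 i \sqrt{10} \left(-7\right) = - 2 \left(- 7 i \sqrt{10}\right) = - \left(-14\right) i \sqrt{10} = 14 i \sqrt{10}$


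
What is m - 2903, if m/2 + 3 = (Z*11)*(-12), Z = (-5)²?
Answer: -9509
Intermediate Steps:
Z = 25
m = -6606 (m = -6 + 2*((25*11)*(-12)) = -6 + 2*(275*(-12)) = -6 + 2*(-3300) = -6 - 6600 = -6606)
m - 2903 = -6606 - 2903 = -9509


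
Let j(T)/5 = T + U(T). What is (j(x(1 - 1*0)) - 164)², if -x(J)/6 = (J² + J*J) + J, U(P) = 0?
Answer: 64516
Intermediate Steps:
x(J) = -12*J² - 6*J (x(J) = -6*((J² + J*J) + J) = -6*((J² + J²) + J) = -6*(2*J² + J) = -6*(J + 2*J²) = -12*J² - 6*J)
j(T) = 5*T (j(T) = 5*(T + 0) = 5*T)
(j(x(1 - 1*0)) - 164)² = (5*(-6*(1 - 1*0)*(1 + 2*(1 - 1*0))) - 164)² = (5*(-6*(1 + 0)*(1 + 2*(1 + 0))) - 164)² = (5*(-6*1*(1 + 2*1)) - 164)² = (5*(-6*1*(1 + 2)) - 164)² = (5*(-6*1*3) - 164)² = (5*(-18) - 164)² = (-90 - 164)² = (-254)² = 64516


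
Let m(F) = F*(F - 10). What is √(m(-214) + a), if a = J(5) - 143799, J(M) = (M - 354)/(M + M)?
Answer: 7*I*√195710/10 ≈ 309.67*I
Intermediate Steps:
J(M) = (-354 + M)/(2*M) (J(M) = (-354 + M)/((2*M)) = (-354 + M)*(1/(2*M)) = (-354 + M)/(2*M))
m(F) = F*(-10 + F)
a = -1438339/10 (a = (½)*(-354 + 5)/5 - 143799 = (½)*(⅕)*(-349) - 143799 = -349/10 - 143799 = -1438339/10 ≈ -1.4383e+5)
√(m(-214) + a) = √(-214*(-10 - 214) - 1438339/10) = √(-214*(-224) - 1438339/10) = √(47936 - 1438339/10) = √(-958979/10) = 7*I*√195710/10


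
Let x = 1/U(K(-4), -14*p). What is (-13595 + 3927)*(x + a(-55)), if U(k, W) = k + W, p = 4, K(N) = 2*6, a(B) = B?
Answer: 5851557/11 ≈ 5.3196e+5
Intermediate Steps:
K(N) = 12
U(k, W) = W + k
x = -1/44 (x = 1/(-14*4 + 12) = 1/(-56 + 12) = 1/(-44) = -1/44 ≈ -0.022727)
(-13595 + 3927)*(x + a(-55)) = (-13595 + 3927)*(-1/44 - 55) = -9668*(-2421/44) = 5851557/11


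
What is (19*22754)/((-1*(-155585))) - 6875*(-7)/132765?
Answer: 12977057903/4131248505 ≈ 3.1412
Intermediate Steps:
(19*22754)/((-1*(-155585))) - 6875*(-7)/132765 = 432326/155585 + 48125*(1/132765) = 432326*(1/155585) + 9625/26553 = 432326/155585 + 9625/26553 = 12977057903/4131248505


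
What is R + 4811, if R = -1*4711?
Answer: 100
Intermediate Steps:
R = -4711
R + 4811 = -4711 + 4811 = 100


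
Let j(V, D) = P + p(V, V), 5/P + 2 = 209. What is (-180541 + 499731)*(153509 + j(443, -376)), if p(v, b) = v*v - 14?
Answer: 23108402579470/207 ≈ 1.1163e+11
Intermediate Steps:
P = 5/207 (P = 5/(-2 + 209) = 5/207 ≈ 0.024155)
p(v, b) = -14 + v² (p(v, b) = v² - 14 = -14 + v²)
j(V, D) = -2893/207 + V² (j(V, D) = 5/207 + (-14 + V²) = -2893/207 + V²)
(-180541 + 499731)*(153509 + j(443, -376)) = (-180541 + 499731)*(153509 + (-2893/207 + 443²)) = 319190*(153509 + (-2893/207 + 196249)) = 319190*(153509 + 40620650/207) = 319190*(72397013/207) = 23108402579470/207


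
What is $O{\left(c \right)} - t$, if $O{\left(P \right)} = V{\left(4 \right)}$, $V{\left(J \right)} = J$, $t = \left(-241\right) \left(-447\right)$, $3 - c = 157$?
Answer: $-107723$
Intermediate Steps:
$c = -154$ ($c = 3 - 157 = -154$)
$t = 107727$
$O{\left(P \right)} = 4$
$O{\left(c \right)} - t = 4 - 107727 = -107723$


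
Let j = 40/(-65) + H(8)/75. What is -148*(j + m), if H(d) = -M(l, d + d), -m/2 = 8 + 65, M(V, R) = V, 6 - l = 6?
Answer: 282088/13 ≈ 21699.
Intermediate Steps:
l = 0 (l = 6 - 1*6 = 6 - 6 = 0)
m = -146 (m = -2*(8 + 65) = -2*73 = -146)
H(d) = 0 (H(d) = -1*0 = 0)
j = -8/13 (j = 40/(-65) + 0/75 = 40*(-1/65) + 0*(1/75) = -8/13 + 0 = -8/13 ≈ -0.61539)
-148*(j + m) = -148*(-8/13 - 146) = -148*(-1906/13) = 282088/13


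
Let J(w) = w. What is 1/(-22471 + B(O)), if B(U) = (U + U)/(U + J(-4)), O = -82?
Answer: -43/966171 ≈ -4.4506e-5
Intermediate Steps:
B(U) = 2*U/(-4 + U) (B(U) = (U + U)/(U - 4) = (2*U)/(-4 + U) = 2*U/(-4 + U))
1/(-22471 + B(O)) = 1/(-22471 + 2*(-82)/(-4 - 82)) = 1/(-22471 + 2*(-82)/(-86)) = 1/(-22471 + 2*(-82)*(-1/86)) = 1/(-22471 + 82/43) = 1/(-966171/43) = -43/966171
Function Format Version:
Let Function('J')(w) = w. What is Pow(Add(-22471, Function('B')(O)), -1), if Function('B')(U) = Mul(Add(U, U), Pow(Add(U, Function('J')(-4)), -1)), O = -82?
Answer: Rational(-43, 966171) ≈ -4.4506e-5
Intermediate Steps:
Function('B')(U) = Mul(2, U, Pow(Add(-4, U), -1)) (Function('B')(U) = Mul(Add(U, U), Pow(Add(U, -4), -1)) = Mul(Mul(2, U), Pow(Add(-4, U), -1)) = Mul(2, U, Pow(Add(-4, U), -1)))
Pow(Add(-22471, Function('B')(O)), -1) = Pow(Add(-22471, Mul(2, -82, Pow(Add(-4, -82), -1))), -1) = Pow(Add(-22471, Mul(2, -82, Pow(-86, -1))), -1) = Pow(Add(-22471, Mul(2, -82, Rational(-1, 86))), -1) = Pow(Add(-22471, Rational(82, 43)), -1) = Pow(Rational(-966171, 43), -1) = Rational(-43, 966171)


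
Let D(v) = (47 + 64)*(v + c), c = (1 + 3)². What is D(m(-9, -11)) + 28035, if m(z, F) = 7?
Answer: 30588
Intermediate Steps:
c = 16 (c = 4² = 16)
D(v) = 1776 + 111*v (D(v) = (47 + 64)*(v + 16) = 111*(16 + v) = 1776 + 111*v)
D(m(-9, -11)) + 28035 = (1776 + 111*7) + 28035 = (1776 + 777) + 28035 = 2553 + 28035 = 30588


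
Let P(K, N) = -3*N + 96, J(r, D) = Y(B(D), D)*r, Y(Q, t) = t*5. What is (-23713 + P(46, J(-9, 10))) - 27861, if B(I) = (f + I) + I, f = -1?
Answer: -50128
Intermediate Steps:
B(I) = -1 + 2*I (B(I) = (-1 + I) + I = -1 + 2*I)
Y(Q, t) = 5*t
J(r, D) = 5*D*r (J(r, D) = (5*D)*r = 5*D*r)
P(K, N) = 96 - 3*N
(-23713 + P(46, J(-9, 10))) - 27861 = (-23713 + (96 - 15*10*(-9))) - 27861 = (-23713 + (96 - 3*(-450))) - 27861 = (-23713 + (96 + 1350)) - 27861 = (-23713 + 1446) - 27861 = -22267 - 27861 = -50128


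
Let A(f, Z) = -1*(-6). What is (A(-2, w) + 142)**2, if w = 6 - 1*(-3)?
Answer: 21904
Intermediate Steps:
w = 9 (w = 6 + 3 = 9)
A(f, Z) = 6
(A(-2, w) + 142)**2 = (6 + 142)**2 = 148**2 = 21904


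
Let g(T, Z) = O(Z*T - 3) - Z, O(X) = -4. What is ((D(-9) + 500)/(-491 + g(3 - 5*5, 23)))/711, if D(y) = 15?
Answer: -515/368298 ≈ -0.0013983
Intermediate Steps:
g(T, Z) = -4 - Z
((D(-9) + 500)/(-491 + g(3 - 5*5, 23)))/711 = ((15 + 500)/(-491 + (-4 - 1*23)))/711 = (515/(-491 + (-4 - 23)))*(1/711) = (515/(-491 - 27))*(1/711) = (515/(-518))*(1/711) = (515*(-1/518))*(1/711) = -515/518*1/711 = -515/368298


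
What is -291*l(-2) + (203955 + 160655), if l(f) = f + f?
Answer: 365774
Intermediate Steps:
l(f) = 2*f
-291*l(-2) + (203955 + 160655) = -582*(-2) + (203955 + 160655) = -291*(-4) + 364610 = 1164 + 364610 = 365774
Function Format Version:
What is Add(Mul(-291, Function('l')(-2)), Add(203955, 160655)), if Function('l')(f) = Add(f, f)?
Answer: 365774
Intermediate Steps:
Function('l')(f) = Mul(2, f)
Add(Mul(-291, Function('l')(-2)), Add(203955, 160655)) = Add(Mul(-291, Mul(2, -2)), Add(203955, 160655)) = Add(Mul(-291, -4), 364610) = Add(1164, 364610) = 365774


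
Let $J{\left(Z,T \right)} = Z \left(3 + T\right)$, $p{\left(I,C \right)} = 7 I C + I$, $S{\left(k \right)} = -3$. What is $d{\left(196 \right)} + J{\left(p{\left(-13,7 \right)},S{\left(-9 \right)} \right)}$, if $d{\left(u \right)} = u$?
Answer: $196$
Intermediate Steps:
$p{\left(I,C \right)} = I + 7 C I$ ($p{\left(I,C \right)} = 7 C I + I = I + 7 C I$)
$d{\left(196 \right)} + J{\left(p{\left(-13,7 \right)},S{\left(-9 \right)} \right)} = 196 + - 13 \left(1 + 7 \cdot 7\right) \left(3 - 3\right) = 196 + - 13 \left(1 + 49\right) 0 = 196 + \left(-13\right) 50 \cdot 0 = 196 - 0 = 196 + 0 = 196$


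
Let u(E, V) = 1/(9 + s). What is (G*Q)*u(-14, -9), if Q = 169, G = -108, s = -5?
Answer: -4563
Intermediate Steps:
u(E, V) = ¼ (u(E, V) = 1/(9 - 5) = 1/4 = ¼)
(G*Q)*u(-14, -9) = -108*169*(¼) = -18252*¼ = -4563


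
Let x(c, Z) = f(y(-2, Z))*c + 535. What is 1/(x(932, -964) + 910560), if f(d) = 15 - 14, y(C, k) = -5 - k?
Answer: 1/912027 ≈ 1.0965e-6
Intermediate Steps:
f(d) = 1
x(c, Z) = 535 + c (x(c, Z) = 1*c + 535 = c + 535 = 535 + c)
1/(x(932, -964) + 910560) = 1/((535 + 932) + 910560) = 1/(1467 + 910560) = 1/912027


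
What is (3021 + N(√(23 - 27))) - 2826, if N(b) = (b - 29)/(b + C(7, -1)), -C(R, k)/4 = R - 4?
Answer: 7303/37 + 17*I/74 ≈ 197.38 + 0.22973*I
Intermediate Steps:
C(R, k) = 16 - 4*R (C(R, k) = -4*(R - 4) = -4*(-4 + R) = 16 - 4*R)
N(b) = (-29 + b)/(-12 + b) (N(b) = (b - 29)/(b + (16 - 4*7)) = (-29 + b)/(b + (16 - 28)) = (-29 + b)/(b - 12) = (-29 + b)/(-12 + b))
(3021 + N(√(23 - 27))) - 2826 = (3021 + (-29 + √(23 - 27))/(-12 + √(23 - 27))) - 2826 = (3021 + (-29 + √(-4))/(-12 + √(-4))) - 2826 = (3021 + (-29 + 2*I)/(-12 + 2*I)) - 2826 = (3021 + ((-12 - 2*I)/148)*(-29 + 2*I)) - 2826 = (3021 + (-29 + 2*I)*(-12 - 2*I)/148) - 2826 = 195 + (-29 + 2*I)*(-12 - 2*I)/148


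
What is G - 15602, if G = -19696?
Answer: -35298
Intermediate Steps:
G - 15602 = -19696 - 15602 = -35298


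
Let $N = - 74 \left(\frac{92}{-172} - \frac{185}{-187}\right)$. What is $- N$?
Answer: $\frac{270396}{8041} \approx 33.627$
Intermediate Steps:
$N = - \frac{270396}{8041}$ ($N = - 74 \left(92 \left(- \frac{1}{172}\right) - - \frac{185}{187}\right) = - 74 \left(- \frac{23}{43} + \frac{185}{187}\right) = \left(-74\right) \frac{3654}{8041} = - \frac{270396}{8041} \approx -33.627$)
$- N = \left(-1\right) \left(- \frac{270396}{8041}\right) = \frac{270396}{8041}$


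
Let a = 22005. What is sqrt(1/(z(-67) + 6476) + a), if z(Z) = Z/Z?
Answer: sqrt(923143402122)/6477 ≈ 148.34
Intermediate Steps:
z(Z) = 1
sqrt(1/(z(-67) + 6476) + a) = sqrt(1/(1 + 6476) + 22005) = sqrt(1/6477 + 22005) = sqrt(142526386/6477) = sqrt(923143402122)/6477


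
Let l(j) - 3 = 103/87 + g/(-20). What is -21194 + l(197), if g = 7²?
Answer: -36874543/1740 ≈ -21192.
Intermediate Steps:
g = 49
l(j) = 3017/1740 (l(j) = 3 + (103/87 + 49/(-20)) = 3 + (103*(1/87) + 49*(-1/20)) = 3 + (103/87 - 49/20) = 3 - 2203/1740 = 3017/1740)
-21194 + l(197) = -21194 + 3017/1740 = -36874543/1740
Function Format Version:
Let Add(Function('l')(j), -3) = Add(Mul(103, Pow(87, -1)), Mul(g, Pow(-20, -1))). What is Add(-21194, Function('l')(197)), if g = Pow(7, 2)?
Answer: Rational(-36874543, 1740) ≈ -21192.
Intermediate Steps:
g = 49
Function('l')(j) = Rational(3017, 1740) (Function('l')(j) = Add(3, Add(Mul(103, Pow(87, -1)), Mul(49, Pow(-20, -1)))) = Add(3, Add(Mul(103, Rational(1, 87)), Mul(49, Rational(-1, 20)))) = Add(3, Add(Rational(103, 87), Rational(-49, 20))) = Add(3, Rational(-2203, 1740)) = Rational(3017, 1740))
Add(-21194, Function('l')(197)) = Add(-21194, Rational(3017, 1740)) = Rational(-36874543, 1740)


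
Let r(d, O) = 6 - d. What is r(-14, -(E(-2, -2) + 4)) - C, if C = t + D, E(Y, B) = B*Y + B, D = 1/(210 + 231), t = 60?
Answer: -17641/441 ≈ -40.002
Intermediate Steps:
D = 1/441 ≈ 0.0022676
E(Y, B) = B + B*Y
C = 26461/441 (C = 60 + 1/441 = 26461/441 ≈ 60.002)
r(-14, -(E(-2, -2) + 4)) - C = (6 - 1*(-14)) - 1*26461/441 = (6 + 14) - 26461/441 = 20 - 26461/441 = -17641/441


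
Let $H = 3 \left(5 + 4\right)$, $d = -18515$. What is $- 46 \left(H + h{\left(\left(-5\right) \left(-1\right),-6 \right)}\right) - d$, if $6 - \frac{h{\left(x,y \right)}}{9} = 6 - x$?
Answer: $15203$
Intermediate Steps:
$H = 27$ ($H = 3 \cdot 9 = 27$)
$h{\left(x,y \right)} = 9 x$ ($h{\left(x,y \right)} = 54 - 9 \left(6 - x\right) = 54 + \left(-54 + 9 x\right) = 9 x$)
$- 46 \left(H + h{\left(\left(-5\right) \left(-1\right),-6 \right)}\right) - d = - 46 \left(27 + 9 \left(\left(-5\right) \left(-1\right)\right)\right) - -18515 = - 46 \left(27 + 9 \cdot 5\right) + 18515 = - 46 \left(27 + 45\right) + 18515 = \left(-46\right) 72 + 18515 = -3312 + 18515 = 15203$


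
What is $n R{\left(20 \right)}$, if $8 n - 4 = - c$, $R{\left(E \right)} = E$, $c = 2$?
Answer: $5$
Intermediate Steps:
$n = \frac{1}{4}$ ($n = \frac{1}{2} + \frac{\left(-1\right) 2}{8} = \frac{1}{2} + \frac{1}{8} \left(-2\right) = \frac{1}{2} - \frac{1}{4} = \frac{1}{4} \approx 0.25$)
$n R{\left(20 \right)} = \frac{1}{4} \cdot 20 = 5$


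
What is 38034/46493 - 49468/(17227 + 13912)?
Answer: -1115574998/1447745527 ≈ -0.77056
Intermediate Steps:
38034/46493 - 49468/(17227 + 13912) = 38034*(1/46493) - 49468/31139 = 38034/46493 - 49468*1/31139 = 38034/46493 - 49468/31139 = -1115574998/1447745527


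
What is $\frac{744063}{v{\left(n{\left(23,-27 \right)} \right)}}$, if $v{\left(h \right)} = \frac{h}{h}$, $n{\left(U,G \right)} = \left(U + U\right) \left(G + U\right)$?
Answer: $744063$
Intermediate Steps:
$n{\left(U,G \right)} = 2 U \left(G + U\right)$
$v{\left(h \right)} = 1$
$\frac{744063}{v{\left(n{\left(23,-27 \right)} \right)}} = \frac{744063}{1} = 744063 \cdot 1 = 744063$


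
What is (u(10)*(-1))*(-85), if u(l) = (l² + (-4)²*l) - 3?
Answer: 21845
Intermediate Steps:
u(l) = -3 + l² + 16*l (u(l) = (l² + 16*l) - 3 = -3 + l² + 16*l)
(u(10)*(-1))*(-85) = ((-3 + 10² + 16*10)*(-1))*(-85) = ((-3 + 100 + 160)*(-1))*(-85) = (257*(-1))*(-85) = -257*(-85) = 21845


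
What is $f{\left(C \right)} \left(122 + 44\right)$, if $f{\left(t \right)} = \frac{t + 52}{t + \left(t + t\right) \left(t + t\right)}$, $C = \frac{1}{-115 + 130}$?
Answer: $\frac{1944690}{19} \approx 1.0235 \cdot 10^{5}$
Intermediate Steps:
$C = \frac{1}{15} \approx 0.066667$
$f{\left(t \right)} = \frac{52 + t}{t + 4 t^{2}}$ ($f{\left(t \right)} = \frac{52 + t}{t + 2 t 2 t} = \frac{52 + t}{t + 4 t^{2}}$)
$f{\left(C \right)} \left(122 + 44\right) = \frac{\frac{1}{\frac{1}{15}} \left(52 + \frac{1}{15}\right)}{1 + 4 \cdot \frac{1}{15}} \left(122 + 44\right) = 15 \frac{1}{1 + \frac{4}{15}} \cdot \frac{781}{15} \cdot 166 = 15 \frac{1}{\frac{19}{15}} \cdot \frac{781}{15} \cdot 166 = 15 \cdot \frac{15}{19} \cdot \frac{781}{15} \cdot 166 = \frac{11715}{19} \cdot 166 = \frac{1944690}{19}$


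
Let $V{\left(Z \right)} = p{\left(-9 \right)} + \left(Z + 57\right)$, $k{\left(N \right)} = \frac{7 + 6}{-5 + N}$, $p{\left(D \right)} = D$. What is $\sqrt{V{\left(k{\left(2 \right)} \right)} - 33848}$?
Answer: $\frac{i \sqrt{304239}}{3} \approx 183.86 i$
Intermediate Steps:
$k{\left(N \right)} = \frac{13}{-5 + N}$
$V{\left(Z \right)} = 48 + Z$ ($V{\left(Z \right)} = -9 + \left(Z + 57\right) = -9 + \left(57 + Z\right) = 48 + Z$)
$\sqrt{V{\left(k{\left(2 \right)} \right)} - 33848} = \sqrt{\left(48 + \frac{13}{-5 + 2}\right) - 33848} = \sqrt{\left(48 + \frac{13}{-3}\right) - 33848} = \sqrt{\left(48 + 13 \left(- \frac{1}{3}\right)\right) - 33848} = \sqrt{\left(48 - \frac{13}{3}\right) - 33848} = \sqrt{\frac{131}{3} - 33848} = \sqrt{- \frac{101413}{3}} = \frac{i \sqrt{304239}}{3}$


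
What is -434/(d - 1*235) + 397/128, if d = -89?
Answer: 46045/10368 ≈ 4.4411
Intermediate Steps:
-434/(d - 1*235) + 397/128 = -434/(-89 - 1*235) + 397/128 = -434/(-89 - 235) + 397*(1/128) = -434/(-324) + 397/128 = -434*(-1/324) + 397/128 = 217/162 + 397/128 = 46045/10368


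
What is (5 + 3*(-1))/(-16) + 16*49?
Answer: 6271/8 ≈ 783.88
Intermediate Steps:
(5 + 3*(-1))/(-16) + 16*49 = (5 - 3)*(-1/16) + 784 = 2*(-1/16) + 784 = -⅛ + 784 = 6271/8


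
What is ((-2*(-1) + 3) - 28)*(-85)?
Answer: 1955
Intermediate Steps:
((-2*(-1) + 3) - 28)*(-85) = ((2 + 3) - 28)*(-85) = (5 - 28)*(-85) = -23*(-85) = 1955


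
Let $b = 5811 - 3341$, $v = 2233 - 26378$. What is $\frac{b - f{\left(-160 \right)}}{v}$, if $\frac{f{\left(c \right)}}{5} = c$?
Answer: $- \frac{654}{4829} \approx -0.13543$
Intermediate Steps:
$f{\left(c \right)} = 5 c$
$v = -24145$
$b = 2470$ ($b = 5811 - 3341 = 2470$)
$\frac{b - f{\left(-160 \right)}}{v} = \frac{2470 - 5 \left(-160\right)}{-24145} = \left(2470 - -800\right) \left(- \frac{1}{24145}\right) = \left(2470 + 800\right) \left(- \frac{1}{24145}\right) = 3270 \left(- \frac{1}{24145}\right) = - \frac{654}{4829}$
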